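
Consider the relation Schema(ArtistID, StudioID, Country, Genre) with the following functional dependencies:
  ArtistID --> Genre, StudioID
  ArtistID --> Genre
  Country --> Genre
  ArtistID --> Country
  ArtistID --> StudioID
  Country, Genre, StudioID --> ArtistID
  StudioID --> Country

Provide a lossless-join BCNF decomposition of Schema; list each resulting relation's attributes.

Candidate keys of the original relation: {ArtistID}, {StudioID}.
In {ArtistID, Country, Genre, StudioID}, {Country} is not a superkey ({Country}⁺ restricted to this set is {Country, Genre}), so split on Country --> Genre into {Country, Genre} and {ArtistID, Country, StudioID}.
{Country, Genre} is in BCNF.
{ArtistID, Country, StudioID} is in BCNF.

{ArtistID, Country, StudioID}; {Country, Genre}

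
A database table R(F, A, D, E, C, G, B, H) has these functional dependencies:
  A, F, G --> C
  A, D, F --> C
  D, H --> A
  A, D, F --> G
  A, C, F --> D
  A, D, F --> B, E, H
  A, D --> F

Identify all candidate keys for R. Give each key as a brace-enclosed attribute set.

{A, C, F}, {A, D}, {A, F, G}, {D, H}

Closure of {A, D} is {A, B, C, D, E, F, G, H}, the whole schema; {A, D} is a candidate key.
Closure of {D, H} is {A, B, C, D, E, F, G, H}, the whole schema; {D, H} is a candidate key.
Closure of {A, C, F} is {A, B, C, D, E, F, G, H}, the whole schema; {A, C, F} is a candidate key.
Closure of {A, F, G} is {A, B, C, D, E, F, G, H}, the whole schema; {A, F, G} is a candidate key.
These are minimal and exhaustive — every other superkey contains one of them.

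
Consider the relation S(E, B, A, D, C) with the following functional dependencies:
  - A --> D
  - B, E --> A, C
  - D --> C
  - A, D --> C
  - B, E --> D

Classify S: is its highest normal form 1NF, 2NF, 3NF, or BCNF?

Candidate key: {B, E}. Prime attributes: {B, E}.
A --> D: {A}⁺ = {A, C, D}, which is not all of the attributes, so the left side is not a superkey — BCNF is violated.
Because {D} is non-prime and the left side of A --> D is not a superkey, the relation is not in 3NF.
Checking every proper subset of each key, none determines a non-prime attribute — 2NF is satisfied.

2NF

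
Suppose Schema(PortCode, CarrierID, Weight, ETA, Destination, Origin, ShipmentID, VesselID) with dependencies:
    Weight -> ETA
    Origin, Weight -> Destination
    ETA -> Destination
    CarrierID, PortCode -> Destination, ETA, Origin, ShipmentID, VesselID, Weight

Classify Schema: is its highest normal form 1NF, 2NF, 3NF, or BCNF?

Candidate key: {CarrierID, PortCode}. Prime attributes: {CarrierID, PortCode}.
For Weight -> ETA we have {Weight}⁺ = {Destination, ETA, Weight}; {Weight} is not a superkey, so BCNF fails.
Weight -> ETA determines the non-prime attribute {ETA} from a non-superkey — 3NF is violated.
No proper subset of a key has a non-prime attribute in its closure, so there is no partial dependency; 2NF holds.

2NF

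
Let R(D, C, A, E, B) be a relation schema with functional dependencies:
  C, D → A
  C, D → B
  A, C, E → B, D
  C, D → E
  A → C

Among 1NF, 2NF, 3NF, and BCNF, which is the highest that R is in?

Candidate keys: {A, D}, {A, E}, {C, D}. Prime attributes: {A, C, D, E}.
A → C: {A}⁺ = {A, C}, which is not all of the attributes, so the left side is not a superkey — BCNF is violated.
Since {C} ⊆ prime attributes and every other non-superkey FD also has a prime right side, the schema is in 3NF.

3NF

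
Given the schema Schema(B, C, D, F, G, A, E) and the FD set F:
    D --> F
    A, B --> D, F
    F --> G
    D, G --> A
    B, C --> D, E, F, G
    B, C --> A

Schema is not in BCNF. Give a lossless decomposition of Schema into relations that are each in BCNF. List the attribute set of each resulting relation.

Candidate key of the original relation: {B, C}.
Within {A, B, C, D, E, F, G}: {D}⁺ ∩ {A, B, C, D, E, F, G} = {A, D, F, G}, not the whole set, so D --> A, F, G violates BCNF; decompose into {A, D, F, G} and {B, C, D, E}.
Within {A, D, F, G}: {F}⁺ ∩ {A, D, F, G} = {F, G}, not the whole set, so F --> G violates BCNF; decompose into {F, G} and {A, D, F}.
{F, G}: every determinant is a superkey — BCNF.
{A, D, F}: every determinant is a superkey — BCNF.
{B, C, D, E}: every determinant is a superkey — BCNF.

{A, D, F}; {B, C, D, E}; {F, G}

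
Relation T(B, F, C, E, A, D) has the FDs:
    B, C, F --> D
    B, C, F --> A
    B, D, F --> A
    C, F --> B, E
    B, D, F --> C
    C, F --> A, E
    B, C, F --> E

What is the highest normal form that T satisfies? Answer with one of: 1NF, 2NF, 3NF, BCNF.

Candidate keys: {B, D, F}, {C, F}. Prime attributes: {B, C, D, F}.
Every FD has a superkey on the left, so the relation is in BCNF.

BCNF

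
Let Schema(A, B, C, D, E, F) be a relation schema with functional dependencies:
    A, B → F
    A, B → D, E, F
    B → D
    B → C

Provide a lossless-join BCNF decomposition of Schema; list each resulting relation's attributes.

Candidate key of the original relation: {A, B}.
In {A, B, C, D, E, F}, {B} is not a superkey ({B}⁺ restricted to this set is {B, C, D}), so split on B → C, D into {B, C, D} and {A, B, E, F}.
{B, C, D}: every determinant is a superkey — BCNF.
{A, B, E, F}: every determinant is a superkey — BCNF.

{A, B, E, F}; {B, C, D}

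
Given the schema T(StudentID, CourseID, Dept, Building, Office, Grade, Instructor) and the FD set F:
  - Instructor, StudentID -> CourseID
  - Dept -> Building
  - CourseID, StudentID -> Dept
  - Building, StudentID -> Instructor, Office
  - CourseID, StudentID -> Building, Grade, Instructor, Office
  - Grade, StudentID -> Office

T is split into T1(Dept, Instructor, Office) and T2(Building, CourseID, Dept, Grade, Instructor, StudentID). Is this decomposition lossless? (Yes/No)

No

The shared attributes are {Dept, Instructor} and {Dept, Instructor}⁺ = {Building, Dept, Instructor}.
The closure covers neither T1 nor T2 entirely; the join is not lossless.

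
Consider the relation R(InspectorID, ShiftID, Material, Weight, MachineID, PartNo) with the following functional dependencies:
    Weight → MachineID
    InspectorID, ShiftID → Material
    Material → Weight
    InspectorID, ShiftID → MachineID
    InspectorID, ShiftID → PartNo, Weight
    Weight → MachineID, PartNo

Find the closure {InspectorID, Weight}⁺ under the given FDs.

{InspectorID, MachineID, PartNo, Weight}

Start with {InspectorID, Weight}.
Weight → MachineID applies; add {MachineID} → now {InspectorID, MachineID, Weight}.
Weight → MachineID, PartNo applies; add {PartNo} → now {InspectorID, MachineID, PartNo, Weight}.
No further FD applies.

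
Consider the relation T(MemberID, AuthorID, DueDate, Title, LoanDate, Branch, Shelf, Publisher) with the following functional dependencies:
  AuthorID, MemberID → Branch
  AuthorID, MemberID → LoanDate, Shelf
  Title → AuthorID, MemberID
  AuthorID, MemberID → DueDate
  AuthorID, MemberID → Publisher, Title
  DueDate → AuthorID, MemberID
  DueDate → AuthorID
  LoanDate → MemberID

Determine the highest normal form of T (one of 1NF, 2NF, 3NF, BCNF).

Candidate keys: {AuthorID, LoanDate}, {AuthorID, MemberID}, {DueDate}, {Title}. Prime attributes: {AuthorID, DueDate, LoanDate, MemberID, Title}.
For LoanDate → MemberID we have {LoanDate}⁺ = {LoanDate, MemberID}; {LoanDate} is not a superkey, so BCNF fails.
Its right-hand attributes {MemberID} are all prime, as are those of every other non-superkey FD — the relation is in 3NF.

3NF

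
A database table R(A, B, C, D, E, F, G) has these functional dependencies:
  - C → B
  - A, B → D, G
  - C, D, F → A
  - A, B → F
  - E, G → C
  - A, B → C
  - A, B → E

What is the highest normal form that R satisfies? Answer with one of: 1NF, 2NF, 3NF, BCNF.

Candidate keys: {A, B}, {A, C}, {A, E, G}, {C, D, F}, {D, E, F, G}. Prime attributes: {A, B, C, D, E, F, G}.
C → B: {C}⁺ = {B, C}, which is not all of the attributes, so the left side is not a superkey — BCNF is violated.
But every attribute on its right side ({B}) is prime, and the same holds for every other non-superkey FD, so 3NF still holds.

3NF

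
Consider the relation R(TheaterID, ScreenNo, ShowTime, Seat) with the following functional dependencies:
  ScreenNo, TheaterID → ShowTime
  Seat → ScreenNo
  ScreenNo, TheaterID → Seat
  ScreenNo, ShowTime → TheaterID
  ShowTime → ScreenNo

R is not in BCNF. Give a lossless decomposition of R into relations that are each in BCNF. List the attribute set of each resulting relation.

{ScreenNo, Seat}; {Seat, ShowTime, TheaterID}

Candidate keys of the original relation: {ScreenNo, TheaterID}, {Seat, TheaterID}, {ShowTime}.
Within {ScreenNo, Seat, ShowTime, TheaterID}: {Seat}⁺ ∩ {ScreenNo, Seat, ShowTime, TheaterID} = {ScreenNo, Seat}, not the whole set, so Seat → ScreenNo violates BCNF; decompose into {ScreenNo, Seat} and {Seat, ShowTime, TheaterID}.
{ScreenNo, Seat} has no BCNF violation.
{Seat, ShowTime, TheaterID} has no BCNF violation.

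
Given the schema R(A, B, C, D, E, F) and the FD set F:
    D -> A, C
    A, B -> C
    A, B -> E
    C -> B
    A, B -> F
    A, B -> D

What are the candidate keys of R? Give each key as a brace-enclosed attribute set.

{D}⁺ = {A, B, C, D, E, F} — all of the relation — so {D} is a candidate key.
{A, B}⁺ = {A, B, C, D, E, F} — all of the relation — so {A, B} is a candidate key.
{A, C}⁺ = {A, B, C, D, E, F} — all of the relation — so {A, C} is a candidate key.
No proper subset of any of these is a key, and no other minimal superkey exists.

{A, B}, {A, C}, {D}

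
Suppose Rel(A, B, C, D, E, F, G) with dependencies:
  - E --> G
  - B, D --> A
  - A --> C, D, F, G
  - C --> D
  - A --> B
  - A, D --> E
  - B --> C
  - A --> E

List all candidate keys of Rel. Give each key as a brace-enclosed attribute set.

{A} is a candidate key since {A}⁺ = {A, B, C, D, E, F, G} covers every attribute.
{B} is a candidate key since {B}⁺ = {A, B, C, D, E, F, G} covers every attribute.
These are minimal and exhaustive — every other superkey contains one of them.

{A}, {B}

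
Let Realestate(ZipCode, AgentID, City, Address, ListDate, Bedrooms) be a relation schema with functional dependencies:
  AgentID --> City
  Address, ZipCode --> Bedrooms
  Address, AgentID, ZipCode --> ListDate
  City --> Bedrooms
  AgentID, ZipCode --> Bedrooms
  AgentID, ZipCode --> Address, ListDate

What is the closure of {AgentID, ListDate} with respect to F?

Start with {AgentID, ListDate}.
AgentID --> City applies; add {City} → now {AgentID, City, ListDate}.
City --> Bedrooms applies; add {Bedrooms} → now {AgentID, Bedrooms, City, ListDate}.
No further FD applies.

{AgentID, Bedrooms, City, ListDate}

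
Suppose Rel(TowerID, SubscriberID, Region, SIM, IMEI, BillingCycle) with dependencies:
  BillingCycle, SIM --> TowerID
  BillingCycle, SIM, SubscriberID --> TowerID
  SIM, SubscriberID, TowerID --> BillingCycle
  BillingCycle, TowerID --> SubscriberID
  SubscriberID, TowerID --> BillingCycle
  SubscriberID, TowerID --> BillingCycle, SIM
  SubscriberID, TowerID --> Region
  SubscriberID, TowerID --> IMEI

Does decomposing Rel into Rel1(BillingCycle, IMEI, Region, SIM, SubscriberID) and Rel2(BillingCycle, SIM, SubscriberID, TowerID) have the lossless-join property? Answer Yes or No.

Yes

The shared attributes are {BillingCycle, SIM, SubscriberID} and {BillingCycle, SIM, SubscriberID}⁺ = {BillingCycle, IMEI, Region, SIM, SubscriberID, TowerID}.
This includes all of Rel1, so the common attributes are a superkey of Rel1 — the join is lossless.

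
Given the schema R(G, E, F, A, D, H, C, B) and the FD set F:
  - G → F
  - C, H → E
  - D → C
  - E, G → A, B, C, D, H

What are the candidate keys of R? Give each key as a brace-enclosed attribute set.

{C, G, H}, {D, G, H}, {E, G}

Attributes never on any right-hand side: {G} — every candidate key must contain it.
Closure of {E, G} is {A, B, C, D, E, F, G, H}, the whole schema; {E, G} is a candidate key.
Closure of {C, G, H} is {A, B, C, D, E, F, G, H}, the whole schema; {C, G, H} is a candidate key.
Closure of {D, G, H} is {A, B, C, D, E, F, G, H}, the whole schema; {D, G, H} is a candidate key.
These are minimal and exhaustive — every other superkey contains one of them.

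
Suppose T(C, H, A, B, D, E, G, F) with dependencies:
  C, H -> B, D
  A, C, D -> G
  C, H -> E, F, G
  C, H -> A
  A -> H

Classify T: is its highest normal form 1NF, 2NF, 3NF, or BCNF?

Candidate keys: {A, C}, {C, H}. Prime attributes: {A, C, H}.
For A -> H we have {A}⁺ = {A, H}; {A} is not a superkey, so BCNF fails.
Its right-hand attributes {H} are all prime, as are those of every other non-superkey FD — the relation is in 3NF.

3NF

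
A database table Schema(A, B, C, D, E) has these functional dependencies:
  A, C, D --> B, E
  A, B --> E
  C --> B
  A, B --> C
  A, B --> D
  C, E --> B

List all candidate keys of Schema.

Attributes never on any right-hand side: {A} — every candidate key must contain it.
{A, B} is a candidate key since {A, B}⁺ = {A, B, C, D, E} covers every attribute.
{A, C} is a candidate key since {A, C}⁺ = {A, B, C, D, E} covers every attribute.
These are minimal and exhaustive — every other superkey contains one of them.

{A, B}, {A, C}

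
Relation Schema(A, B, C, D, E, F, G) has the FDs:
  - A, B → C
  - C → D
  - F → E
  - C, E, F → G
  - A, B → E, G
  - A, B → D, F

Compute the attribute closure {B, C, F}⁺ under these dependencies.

{B, C, D, E, F, G}

Start with {B, C, F}.
C → D applies; add {D} → now {B, C, D, F}.
F → E applies; add {E} → now {B, C, D, E, F}.
C, E, F → G applies; add {G} → now {B, C, D, E, F, G}.
No further FD applies.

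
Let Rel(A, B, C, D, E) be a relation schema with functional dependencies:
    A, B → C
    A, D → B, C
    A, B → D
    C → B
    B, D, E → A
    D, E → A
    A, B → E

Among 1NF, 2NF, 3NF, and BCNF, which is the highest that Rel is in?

3NF

Candidate keys: {A, B}, {A, C}, {A, D}, {D, E}. Prime attributes: {A, B, C, D, E}.
For C → B we have {C}⁺ = {B, C}; {C} is not a superkey, so BCNF fails.
Its right-hand attributes {B} are all prime, as are those of every other non-superkey FD — the relation is in 3NF.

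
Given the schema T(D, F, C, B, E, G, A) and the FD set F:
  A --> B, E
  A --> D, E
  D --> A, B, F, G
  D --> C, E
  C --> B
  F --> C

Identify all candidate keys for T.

{A}⁺ = {A, B, C, D, E, F, G} — all of the relation — so {A} is a candidate key.
{D}⁺ = {A, B, C, D, E, F, G} — all of the relation — so {D} is a candidate key.
Any other superkey properly contains one of these, so there are no further candidate keys.

{A}, {D}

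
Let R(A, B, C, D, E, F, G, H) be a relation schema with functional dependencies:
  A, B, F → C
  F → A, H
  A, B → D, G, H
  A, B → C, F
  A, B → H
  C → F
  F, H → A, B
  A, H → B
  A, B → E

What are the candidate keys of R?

{C} is a candidate key since {C}⁺ = {A, B, C, D, E, F, G, H} covers every attribute.
{F} is a candidate key since {F}⁺ = {A, B, C, D, E, F, G, H} covers every attribute.
{A, B} is a candidate key since {A, B}⁺ = {A, B, C, D, E, F, G, H} covers every attribute.
{A, H} is a candidate key since {A, H}⁺ = {A, B, C, D, E, F, G, H} covers every attribute.
No proper subset of any of these is a key, and no other minimal superkey exists.

{A, B}, {A, H}, {C}, {F}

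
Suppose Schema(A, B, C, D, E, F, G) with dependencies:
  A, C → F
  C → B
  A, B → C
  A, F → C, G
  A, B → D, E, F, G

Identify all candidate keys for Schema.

Attributes never on any right-hand side: {A} — every candidate key must contain it.
{A, B}⁺ = {A, B, C, D, E, F, G}, which is every attribute, so {A, B} is a candidate key.
{A, C}⁺ = {A, B, C, D, E, F, G}, which is every attribute, so {A, C} is a candidate key.
{A, F}⁺ = {A, B, C, D, E, F, G}, which is every attribute, so {A, F} is a candidate key.
No proper subset of any of these is a key, and no other minimal superkey exists.

{A, B}, {A, C}, {A, F}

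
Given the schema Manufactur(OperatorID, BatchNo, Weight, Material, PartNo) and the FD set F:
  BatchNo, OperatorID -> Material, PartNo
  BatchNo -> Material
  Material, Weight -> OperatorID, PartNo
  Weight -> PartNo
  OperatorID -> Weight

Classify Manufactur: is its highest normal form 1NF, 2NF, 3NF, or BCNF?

1NF

Candidate keys: {BatchNo, OperatorID}, {BatchNo, Weight}. Prime attributes: {BatchNo, OperatorID, Weight}.
BatchNo -> Material: {BatchNo}⁺ = {BatchNo, Material}, which is not all of the attributes, so the left side is not a superkey — BCNF is violated.
BatchNo -> Material has non-prime {Material} on the right and a non-superkey on the left, so 3NF fails.
The proper key subset {BatchNo} of {BatchNo, OperatorID} determines non-prime {Material}, so the relation is not even in 2NF.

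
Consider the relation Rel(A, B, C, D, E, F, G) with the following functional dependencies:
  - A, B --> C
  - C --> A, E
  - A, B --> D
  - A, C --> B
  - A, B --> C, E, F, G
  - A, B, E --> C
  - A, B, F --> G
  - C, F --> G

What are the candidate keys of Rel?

Closure of {C} is {A, B, C, D, E, F, G}, the whole schema; {C} is a candidate key.
Closure of {A, B} is {A, B, C, D, E, F, G}, the whole schema; {A, B} is a candidate key.
These are minimal and exhaustive — every other superkey contains one of them.

{A, B}, {C}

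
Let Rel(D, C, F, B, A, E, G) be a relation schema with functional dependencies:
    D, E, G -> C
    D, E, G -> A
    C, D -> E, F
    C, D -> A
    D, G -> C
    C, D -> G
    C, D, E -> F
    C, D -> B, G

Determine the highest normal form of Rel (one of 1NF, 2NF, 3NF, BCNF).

BCNF

Candidate keys: {C, D}, {D, G}. Prime attributes: {C, D, G}.
The left-hand side of every FD is a superkey, so BCNF is satisfied.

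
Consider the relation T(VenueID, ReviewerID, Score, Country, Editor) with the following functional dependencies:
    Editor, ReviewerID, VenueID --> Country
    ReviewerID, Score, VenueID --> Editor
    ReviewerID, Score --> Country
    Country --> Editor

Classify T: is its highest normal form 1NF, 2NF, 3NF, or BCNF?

Candidate key: {ReviewerID, Score, VenueID}. Prime attributes: {ReviewerID, Score, VenueID}.
Editor, ReviewerID, VenueID --> Country: {Editor, ReviewerID, VenueID}⁺ = {Country, Editor, ReviewerID, VenueID}, which is not all of the attributes, so the left side is not a superkey — BCNF is violated.
Editor, ReviewerID, VenueID --> Country determines the non-prime attribute {Country} from a non-superkey — 3NF is violated.
{ReviewerID, Score} is a proper subset of the key {ReviewerID, Score, VenueID}, and {ReviewerID, Score}⁺ contains the non-prime attributes {Country, Editor} — a partial dependency, so 2NF is violated.

1NF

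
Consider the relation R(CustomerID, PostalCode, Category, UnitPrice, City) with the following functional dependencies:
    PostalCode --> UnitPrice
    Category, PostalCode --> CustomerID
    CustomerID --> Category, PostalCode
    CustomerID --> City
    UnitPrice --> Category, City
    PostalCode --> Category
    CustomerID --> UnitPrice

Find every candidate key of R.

{CustomerID}, {PostalCode}

{CustomerID} is a candidate key since {CustomerID}⁺ = {Category, City, CustomerID, PostalCode, UnitPrice} covers every attribute.
{PostalCode} is a candidate key since {PostalCode}⁺ = {Category, City, CustomerID, PostalCode, UnitPrice} covers every attribute.
Any other superkey properly contains one of these, so there are no further candidate keys.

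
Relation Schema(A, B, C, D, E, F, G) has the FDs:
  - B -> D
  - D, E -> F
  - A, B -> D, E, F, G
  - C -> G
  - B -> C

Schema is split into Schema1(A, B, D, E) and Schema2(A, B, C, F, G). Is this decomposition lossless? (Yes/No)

Yes

Schema1 ∩ Schema2 = {A, B}; its closure under F is {A, B, C, D, E, F, G}.
Schema1 is contained in that closure, so Schema1 ∩ Schema2 -> Schema1 holds and the join is lossless.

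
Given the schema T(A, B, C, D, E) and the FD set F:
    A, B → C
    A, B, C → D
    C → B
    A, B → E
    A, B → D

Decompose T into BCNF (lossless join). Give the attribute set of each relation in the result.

Candidate keys of the original relation: {A, B}, {A, C}.
In {A, B, C, D, E}, {C} is not a superkey ({C}⁺ restricted to this set is {B, C}), so split on C → B into {B, C} and {A, C, D, E}.
{B, C} has no BCNF violation.
{A, C, D, E} has no BCNF violation.

{A, C, D, E}; {B, C}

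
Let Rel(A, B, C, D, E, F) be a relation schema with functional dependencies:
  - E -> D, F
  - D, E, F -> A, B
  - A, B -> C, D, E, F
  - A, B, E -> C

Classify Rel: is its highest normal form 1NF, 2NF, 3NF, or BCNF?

Candidate keys: {A, B}, {E}. Prime attributes: {A, B, E}.
Each dependency's left side is a superkey — BCNF holds.

BCNF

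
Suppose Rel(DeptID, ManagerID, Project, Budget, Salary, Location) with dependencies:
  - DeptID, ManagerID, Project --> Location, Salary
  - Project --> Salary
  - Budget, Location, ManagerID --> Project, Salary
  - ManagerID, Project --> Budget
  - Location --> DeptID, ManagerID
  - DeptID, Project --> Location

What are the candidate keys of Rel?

{Budget, Location}⁺ = {Budget, DeptID, Location, ManagerID, Project, Salary}, which is every attribute, so {Budget, Location} is a candidate key.
{DeptID, Project}⁺ = {Budget, DeptID, Location, ManagerID, Project, Salary}, which is every attribute, so {DeptID, Project} is a candidate key.
{Location, Project}⁺ = {Budget, DeptID, Location, ManagerID, Project, Salary}, which is every attribute, so {Location, Project} is a candidate key.
Any other superkey properly contains one of these, so there are no further candidate keys.

{Budget, Location}, {DeptID, Project}, {Location, Project}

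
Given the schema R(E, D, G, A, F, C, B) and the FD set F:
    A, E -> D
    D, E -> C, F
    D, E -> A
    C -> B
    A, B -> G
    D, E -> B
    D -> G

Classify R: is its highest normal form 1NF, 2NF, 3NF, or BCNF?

Candidate keys: {A, E}, {D, E}. Prime attributes: {A, D, E}.
C -> B: {C}⁺ = {B, C}, which is not all of the attributes, so the left side is not a superkey — BCNF is violated.
Because {B} is non-prime and the left side of C -> B is not a superkey, the relation is not in 3NF.
Since {D} ⊂ {D, E} and {D}⁺ ⊇ {G} with {G} non-prime, there is a partial dependency; 2NF fails.

1NF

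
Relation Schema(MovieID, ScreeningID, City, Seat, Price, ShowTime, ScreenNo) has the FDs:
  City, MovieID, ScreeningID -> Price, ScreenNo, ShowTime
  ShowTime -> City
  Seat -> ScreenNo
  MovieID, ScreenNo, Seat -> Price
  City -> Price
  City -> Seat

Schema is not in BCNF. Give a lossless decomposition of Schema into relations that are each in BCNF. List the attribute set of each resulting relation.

Candidate keys of the original relation: {City, MovieID, ScreeningID}, {MovieID, ScreeningID, ShowTime}.
Within {City, MovieID, Price, ScreenNo, ScreeningID, Seat, ShowTime}: {ShowTime}⁺ ∩ {City, MovieID, Price, ScreenNo, ScreeningID, Seat, ShowTime} = {City, Price, ScreenNo, Seat, ShowTime}, not the whole set, so ShowTime -> City, Price, ScreenNo, Seat violates BCNF; decompose into {City, Price, ScreenNo, Seat, ShowTime} and {MovieID, ScreeningID, ShowTime}.
Within {City, Price, ScreenNo, Seat, ShowTime}: {Seat}⁺ ∩ {City, Price, ScreenNo, Seat, ShowTime} = {ScreenNo, Seat}, not the whole set, so Seat -> ScreenNo violates BCNF; decompose into {ScreenNo, Seat} and {City, Price, Seat, ShowTime}.
{ScreenNo, Seat} is in BCNF.
Within {City, Price, Seat, ShowTime}: {City}⁺ ∩ {City, Price, Seat, ShowTime} = {City, Price, Seat}, not the whole set, so City -> Price, Seat violates BCNF; decompose into {City, Price, Seat} and {City, ShowTime}.
{City, Price, Seat} is in BCNF.
{City, ShowTime} is in BCNF.
{MovieID, ScreeningID, ShowTime} is in BCNF.

{City, Price, Seat}; {City, ShowTime}; {MovieID, ScreeningID, ShowTime}; {ScreenNo, Seat}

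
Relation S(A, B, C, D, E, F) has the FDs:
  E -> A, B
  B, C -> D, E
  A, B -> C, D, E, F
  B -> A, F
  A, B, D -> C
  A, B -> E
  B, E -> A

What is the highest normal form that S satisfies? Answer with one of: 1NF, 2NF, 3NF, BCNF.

Candidate keys: {B}, {E}. Prime attributes: {B, E}.
The left-hand side of every FD is a superkey, so BCNF is satisfied.

BCNF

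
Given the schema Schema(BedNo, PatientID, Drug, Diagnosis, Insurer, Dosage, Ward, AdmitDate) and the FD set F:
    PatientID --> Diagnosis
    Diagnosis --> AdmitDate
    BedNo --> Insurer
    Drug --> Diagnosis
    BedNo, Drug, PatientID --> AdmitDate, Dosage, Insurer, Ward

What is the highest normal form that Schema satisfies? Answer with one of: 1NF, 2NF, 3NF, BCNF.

Candidate key: {BedNo, Drug, PatientID}. Prime attributes: {BedNo, Drug, PatientID}.
PatientID --> Diagnosis breaks BCNF: {PatientID}⁺ = {AdmitDate, Diagnosis, PatientID}, so {PatientID} is not a superkey.
PatientID --> Diagnosis determines the non-prime attribute {Diagnosis} from a non-superkey — 3NF is violated.
The proper key subset {BedNo} of {BedNo, Drug, PatientID} determines non-prime {Insurer}, so the relation is not even in 2NF.

1NF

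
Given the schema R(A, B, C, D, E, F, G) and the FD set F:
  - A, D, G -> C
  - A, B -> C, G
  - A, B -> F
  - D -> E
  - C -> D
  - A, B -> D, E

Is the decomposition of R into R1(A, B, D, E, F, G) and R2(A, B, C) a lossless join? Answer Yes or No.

R1 ∩ R2 = {A, B}; its closure under F is {A, B, C, D, E, F, G}.
This includes all of R1, so the common attributes are a superkey of R1 — the join is lossless.

Yes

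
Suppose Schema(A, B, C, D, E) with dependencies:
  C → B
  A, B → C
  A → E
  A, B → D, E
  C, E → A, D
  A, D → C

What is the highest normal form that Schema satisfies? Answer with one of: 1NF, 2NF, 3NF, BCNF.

3NF

Candidate keys: {A, B}, {A, C}, {A, D}, {C, E}. Prime attributes: {A, B, C, D, E}.
C → B: {C}⁺ = {B, C}, which is not all of the attributes, so the left side is not a superkey — BCNF is violated.
But every attribute on its right side ({B}) is prime, and the same holds for every other non-superkey FD, so 3NF still holds.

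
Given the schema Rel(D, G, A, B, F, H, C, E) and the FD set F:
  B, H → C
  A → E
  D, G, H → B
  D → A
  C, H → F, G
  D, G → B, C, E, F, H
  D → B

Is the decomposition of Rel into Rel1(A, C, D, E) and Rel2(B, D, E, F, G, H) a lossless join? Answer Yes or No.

The shared attributes are {D, E} and {D, E}⁺ = {A, B, D, E}.
The closure covers neither Rel1 nor Rel2 entirely; the join is not lossless.

No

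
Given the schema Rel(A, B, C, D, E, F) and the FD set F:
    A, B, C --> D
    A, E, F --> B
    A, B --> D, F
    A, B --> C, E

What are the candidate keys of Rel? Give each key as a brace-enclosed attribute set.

{A, B}, {A, E, F}

Attributes never on any right-hand side: {A} — every candidate key must contain it.
{A, B}⁺ = {A, B, C, D, E, F}, which is every attribute, so {A, B} is a candidate key.
{A, E, F}⁺ = {A, B, C, D, E, F}, which is every attribute, so {A, E, F} is a candidate key.
Any other superkey properly contains one of these, so there are no further candidate keys.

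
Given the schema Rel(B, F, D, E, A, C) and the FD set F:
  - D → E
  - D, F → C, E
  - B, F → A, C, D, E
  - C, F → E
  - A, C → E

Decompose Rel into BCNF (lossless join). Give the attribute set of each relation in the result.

Candidate key of the original relation: {B, F}.
In {A, B, C, D, E, F}, {D} is not a superkey ({D}⁺ restricted to this set is {D, E}), so split on D → E into {D, E} and {A, B, C, D, F}.
{D, E}: every determinant is a superkey — BCNF.
In {A, B, C, D, F}, {D, F} is not a superkey ({D, F}⁺ restricted to this set is {C, D, F}), so split on D, F → C into {C, D, F} and {A, B, D, F}.
{C, D, F}: every determinant is a superkey — BCNF.
{A, B, D, F}: every determinant is a superkey — BCNF.

{A, B, D, F}; {C, D, F}; {D, E}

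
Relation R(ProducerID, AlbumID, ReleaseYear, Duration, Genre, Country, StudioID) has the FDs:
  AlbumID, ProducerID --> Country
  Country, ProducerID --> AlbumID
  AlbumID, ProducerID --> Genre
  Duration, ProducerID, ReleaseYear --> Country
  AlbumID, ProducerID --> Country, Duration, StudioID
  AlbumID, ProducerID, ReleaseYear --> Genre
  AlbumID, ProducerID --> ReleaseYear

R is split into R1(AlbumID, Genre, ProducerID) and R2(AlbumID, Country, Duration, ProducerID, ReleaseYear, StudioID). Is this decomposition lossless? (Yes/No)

Yes

The shared attributes are {AlbumID, ProducerID} and {AlbumID, ProducerID}⁺ = {AlbumID, Country, Duration, Genre, ProducerID, ReleaseYear, StudioID}.
R1 is contained in that closure, so R1 ∩ R2 --> R1 holds and the join is lossless.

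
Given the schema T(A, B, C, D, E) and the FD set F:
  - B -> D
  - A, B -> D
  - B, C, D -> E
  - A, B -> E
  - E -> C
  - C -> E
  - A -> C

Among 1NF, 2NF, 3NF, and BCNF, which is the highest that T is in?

1NF

Candidate key: {A, B}. Prime attributes: {A, B}.
For B -> D we have {B}⁺ = {B, D}; {B} is not a superkey, so BCNF fails.
Because {D} is non-prime and the left side of B -> D is not a superkey, the relation is not in 3NF.
The proper key subset {A} of {A, B} determines non-prime {C, E}, so the relation is not even in 2NF.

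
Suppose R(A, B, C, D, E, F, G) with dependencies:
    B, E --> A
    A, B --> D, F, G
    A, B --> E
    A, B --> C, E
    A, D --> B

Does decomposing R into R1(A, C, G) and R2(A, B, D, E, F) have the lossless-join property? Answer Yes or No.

No

Common attributes: {A}; their closure is {A}.
The closure covers neither R1 nor R2 entirely; the join is not lossless.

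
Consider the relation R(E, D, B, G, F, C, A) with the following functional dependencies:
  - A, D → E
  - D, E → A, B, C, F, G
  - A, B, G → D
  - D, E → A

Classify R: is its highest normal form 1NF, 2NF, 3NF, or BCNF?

Candidate keys: {A, B, G}, {A, D}, {D, E}. Prime attributes: {A, B, D, E, G}.
Each dependency's left side is a superkey — BCNF holds.

BCNF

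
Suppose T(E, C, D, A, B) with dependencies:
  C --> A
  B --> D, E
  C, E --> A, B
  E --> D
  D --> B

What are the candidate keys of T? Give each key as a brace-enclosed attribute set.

No FD produces {C}, so it must be in every candidate key.
{B, C} is a candidate key since {B, C}⁺ = {A, B, C, D, E} covers every attribute.
{C, D} is a candidate key since {C, D}⁺ = {A, B, C, D, E} covers every attribute.
{C, E} is a candidate key since {C, E}⁺ = {A, B, C, D, E} covers every attribute.
Any other superkey properly contains one of these, so there are no further candidate keys.

{B, C}, {C, D}, {C, E}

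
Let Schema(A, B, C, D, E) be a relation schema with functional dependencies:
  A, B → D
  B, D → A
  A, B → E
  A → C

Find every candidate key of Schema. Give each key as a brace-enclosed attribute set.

No FD produces {B}, so it must be in every candidate key.
{A, B}⁺ = {A, B, C, D, E}, which is every attribute, so {A, B} is a candidate key.
{B, D}⁺ = {A, B, C, D, E}, which is every attribute, so {B, D} is a candidate key.
No proper subset of any of these is a key, and no other minimal superkey exists.

{A, B}, {B, D}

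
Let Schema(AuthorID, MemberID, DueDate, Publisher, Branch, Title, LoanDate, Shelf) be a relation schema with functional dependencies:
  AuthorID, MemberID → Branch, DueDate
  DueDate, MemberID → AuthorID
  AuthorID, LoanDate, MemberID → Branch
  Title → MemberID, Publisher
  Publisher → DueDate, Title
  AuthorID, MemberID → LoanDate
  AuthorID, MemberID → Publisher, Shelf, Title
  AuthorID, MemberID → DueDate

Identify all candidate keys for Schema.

{AuthorID, MemberID}, {DueDate, MemberID}, {Publisher}, {Title}

{Publisher} is a candidate key since {Publisher}⁺ = {AuthorID, Branch, DueDate, LoanDate, MemberID, Publisher, Shelf, Title} covers every attribute.
{Title} is a candidate key since {Title}⁺ = {AuthorID, Branch, DueDate, LoanDate, MemberID, Publisher, Shelf, Title} covers every attribute.
{AuthorID, MemberID} is a candidate key since {AuthorID, MemberID}⁺ = {AuthorID, Branch, DueDate, LoanDate, MemberID, Publisher, Shelf, Title} covers every attribute.
{DueDate, MemberID} is a candidate key since {DueDate, MemberID}⁺ = {AuthorID, Branch, DueDate, LoanDate, MemberID, Publisher, Shelf, Title} covers every attribute.
No proper subset of any of these is a key, and no other minimal superkey exists.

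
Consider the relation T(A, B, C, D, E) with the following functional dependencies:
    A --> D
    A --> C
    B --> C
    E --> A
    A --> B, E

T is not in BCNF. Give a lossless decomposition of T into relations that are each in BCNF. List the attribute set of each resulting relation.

{A, B, D, E}; {B, C}

Candidate keys of the original relation: {A}, {E}.
In {A, B, C, D, E}, {B} is not a superkey ({B}⁺ restricted to this set is {B, C}), so split on B --> C into {B, C} and {A, B, D, E}.
{B, C} is in BCNF.
{A, B, D, E} is in BCNF.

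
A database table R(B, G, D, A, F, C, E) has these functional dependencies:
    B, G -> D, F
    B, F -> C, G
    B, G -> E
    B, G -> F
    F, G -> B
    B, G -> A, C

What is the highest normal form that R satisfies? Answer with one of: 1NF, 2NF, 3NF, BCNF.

BCNF

Candidate keys: {B, F}, {B, G}, {F, G}. Prime attributes: {B, F, G}.
Each dependency's left side is a superkey — BCNF holds.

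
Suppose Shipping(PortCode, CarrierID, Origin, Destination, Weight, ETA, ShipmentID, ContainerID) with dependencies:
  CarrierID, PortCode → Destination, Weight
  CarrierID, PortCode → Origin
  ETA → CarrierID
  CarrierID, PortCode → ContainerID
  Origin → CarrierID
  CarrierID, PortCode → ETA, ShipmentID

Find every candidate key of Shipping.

{CarrierID, PortCode}, {ETA, PortCode}, {Origin, PortCode}

Attributes never on any right-hand side: {PortCode} — every candidate key must contain it.
Closure of {CarrierID, PortCode} is {CarrierID, ContainerID, Destination, ETA, Origin, PortCode, ShipmentID, Weight}, the whole schema; {CarrierID, PortCode} is a candidate key.
Closure of {ETA, PortCode} is {CarrierID, ContainerID, Destination, ETA, Origin, PortCode, ShipmentID, Weight}, the whole schema; {ETA, PortCode} is a candidate key.
Closure of {Origin, PortCode} is {CarrierID, ContainerID, Destination, ETA, Origin, PortCode, ShipmentID, Weight}, the whole schema; {Origin, PortCode} is a candidate key.
These are minimal and exhaustive — every other superkey contains one of them.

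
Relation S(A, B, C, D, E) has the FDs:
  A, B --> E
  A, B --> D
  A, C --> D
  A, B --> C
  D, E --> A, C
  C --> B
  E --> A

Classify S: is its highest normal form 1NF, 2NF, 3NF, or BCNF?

Candidate keys: {A, B}, {A, C}, {B, E}, {C, E}, {D, E}. Prime attributes: {A, B, C, D, E}.
C --> B: {C}⁺ = {B, C}, which is not all of the attributes, so the left side is not a superkey — BCNF is violated.
Since {B} ⊆ prime attributes and every other non-superkey FD also has a prime right side, the schema is in 3NF.

3NF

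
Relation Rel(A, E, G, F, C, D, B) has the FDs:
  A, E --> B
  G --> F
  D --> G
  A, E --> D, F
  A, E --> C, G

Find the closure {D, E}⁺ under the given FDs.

{D, E, F, G}

Start with {D, E}.
D --> G applies; add {G} → now {D, E, G}.
G --> F applies; add {F} → now {D, E, F, G}.
No further FD applies.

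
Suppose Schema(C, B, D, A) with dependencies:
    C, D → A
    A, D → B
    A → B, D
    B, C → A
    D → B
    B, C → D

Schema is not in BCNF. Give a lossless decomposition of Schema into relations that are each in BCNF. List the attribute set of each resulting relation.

{A, C}; {A, D}; {B, D}

Candidate keys of the original relation: {A, C}, {B, C}, {C, D}.
{A, B, C, D}: {A, D} determines {A, B, D} here but is not a superkey — split on A, D → B, giving {A, B, D} and {A, C, D}.
{A, B, D}: {D} determines {B, D} here but is not a superkey — split on D → B, giving {B, D} and {A, D}.
{B, D} is in BCNF.
{A, D} is in BCNF.
{A, C, D}: {A} determines {A, D} here but is not a superkey — split on A → D, giving {A, D} and {A, C}.
{A, D} is in BCNF.
{A, C} is in BCNF.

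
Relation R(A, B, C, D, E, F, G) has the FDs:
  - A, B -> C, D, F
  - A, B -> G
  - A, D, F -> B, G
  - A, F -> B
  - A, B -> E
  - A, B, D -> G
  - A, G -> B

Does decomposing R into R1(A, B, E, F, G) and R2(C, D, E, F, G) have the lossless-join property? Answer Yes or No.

The shared attributes are {E, F, G} and {E, F, G}⁺ = {E, F, G}.
Neither R1 nor R2 is contained in that closure, so the decomposition is lossy.

No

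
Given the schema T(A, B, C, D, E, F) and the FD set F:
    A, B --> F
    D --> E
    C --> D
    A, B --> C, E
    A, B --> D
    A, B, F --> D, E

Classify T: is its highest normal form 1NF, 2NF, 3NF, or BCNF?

2NF

Candidate key: {A, B}. Prime attributes: {A, B}.
D --> E: {D}⁺ = {D, E}, which is not all of the attributes, so the left side is not a superkey — BCNF is violated.
Because {E} is non-prime and the left side of D --> E is not a superkey, the relation is not in 3NF.
Checking every proper subset of each key, none determines a non-prime attribute — 2NF is satisfied.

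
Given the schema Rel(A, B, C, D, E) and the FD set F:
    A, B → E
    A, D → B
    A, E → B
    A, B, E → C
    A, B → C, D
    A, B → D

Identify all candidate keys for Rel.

{A, B}, {A, D}, {A, E}

No FD produces {A}, so it must be in every candidate key.
Closure of {A, B} is {A, B, C, D, E}, the whole schema; {A, B} is a candidate key.
Closure of {A, D} is {A, B, C, D, E}, the whole schema; {A, D} is a candidate key.
Closure of {A, E} is {A, B, C, D, E}, the whole schema; {A, E} is a candidate key.
No proper subset of any of these is a key, and no other minimal superkey exists.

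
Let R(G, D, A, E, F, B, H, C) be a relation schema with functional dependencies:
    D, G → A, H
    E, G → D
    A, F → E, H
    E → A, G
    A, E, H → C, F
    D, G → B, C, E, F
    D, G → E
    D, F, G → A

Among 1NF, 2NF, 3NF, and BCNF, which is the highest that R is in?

Candidate keys: {A, F}, {D, G}, {E}. Prime attributes: {A, D, E, F, G}.
The left-hand side of every FD is a superkey, so BCNF is satisfied.

BCNF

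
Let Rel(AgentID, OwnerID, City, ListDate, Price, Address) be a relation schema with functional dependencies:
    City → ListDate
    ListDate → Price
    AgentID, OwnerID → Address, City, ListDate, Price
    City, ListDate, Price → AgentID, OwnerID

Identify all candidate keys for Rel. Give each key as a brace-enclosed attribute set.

{City}⁺ = {Address, AgentID, City, ListDate, OwnerID, Price}, which is every attribute, so {City} is a candidate key.
{AgentID, OwnerID}⁺ = {Address, AgentID, City, ListDate, OwnerID, Price}, which is every attribute, so {AgentID, OwnerID} is a candidate key.
These are minimal and exhaustive — every other superkey contains one of them.

{AgentID, OwnerID}, {City}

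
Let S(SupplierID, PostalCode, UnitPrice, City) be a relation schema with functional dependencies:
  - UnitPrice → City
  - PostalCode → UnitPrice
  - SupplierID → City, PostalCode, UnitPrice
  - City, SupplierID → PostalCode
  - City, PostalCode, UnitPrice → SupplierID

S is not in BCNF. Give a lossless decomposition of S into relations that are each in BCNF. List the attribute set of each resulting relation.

{City, UnitPrice}; {PostalCode, SupplierID, UnitPrice}

Candidate keys of the original relation: {PostalCode}, {SupplierID}.
In {City, PostalCode, SupplierID, UnitPrice}, {UnitPrice} is not a superkey ({UnitPrice}⁺ restricted to this set is {City, UnitPrice}), so split on UnitPrice → City into {City, UnitPrice} and {PostalCode, SupplierID, UnitPrice}.
{City, UnitPrice} is in BCNF.
{PostalCode, SupplierID, UnitPrice} is in BCNF.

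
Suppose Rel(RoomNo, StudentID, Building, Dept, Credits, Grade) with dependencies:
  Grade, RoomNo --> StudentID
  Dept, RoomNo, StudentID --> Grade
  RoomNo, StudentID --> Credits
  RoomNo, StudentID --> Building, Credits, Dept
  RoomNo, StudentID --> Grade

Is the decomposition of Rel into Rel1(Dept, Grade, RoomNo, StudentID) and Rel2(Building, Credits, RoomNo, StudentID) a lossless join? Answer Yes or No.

The shared attributes are {RoomNo, StudentID} and {RoomNo, StudentID}⁺ = {Building, Credits, Dept, Grade, RoomNo, StudentID}.
Rel1 is contained in that closure, so Rel1 ∩ Rel2 --> Rel1 holds and the join is lossless.

Yes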